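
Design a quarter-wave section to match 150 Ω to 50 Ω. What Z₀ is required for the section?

Z_qwt = √(Z_0·R_L) = √(50 × 150) = √7500

Z_qwt ≈ 86.6 Ω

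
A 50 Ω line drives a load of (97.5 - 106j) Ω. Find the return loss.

Γ = (47.5 − j106)/(147.5 − j106), |Γ| = 0.639
RL = −20·log₁₀|Γ| = −20·log₁₀(0.639)

RL ≈ 3.88 dB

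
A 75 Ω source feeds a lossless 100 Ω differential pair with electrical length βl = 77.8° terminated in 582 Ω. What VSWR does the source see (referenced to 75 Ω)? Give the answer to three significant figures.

tan(βl) = 4.63
Z_in = Z_0·(Z_L + jZ_0·tanβl)/(Z_0 + jZ_L·tanβl) = 18 − j21 Ω
Γ_s = (Z_in − Z_s)/(Z_in + Z_s) = (-57 − j21)/(93 − j21), |Γ_s| = 0.638
VSWR = (1 + |Γ_s|)/(1 − |Γ_s|)

VSWR ≈ 4.52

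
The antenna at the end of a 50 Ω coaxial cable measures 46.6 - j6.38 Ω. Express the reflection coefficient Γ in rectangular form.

Γ ≈ -0.0307 − j0.0681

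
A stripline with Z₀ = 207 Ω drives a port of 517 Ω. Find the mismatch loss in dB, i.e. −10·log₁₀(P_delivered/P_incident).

Γ = (517 − 207)/(517 + 207) = 0.428
|Γ|² = 0.183, so P_del/P_inc = 1 − |Γ|² = 0.817
ML = −10·log₁₀(1 − |Γ|²)

mismatch loss ≈ 0.88 dB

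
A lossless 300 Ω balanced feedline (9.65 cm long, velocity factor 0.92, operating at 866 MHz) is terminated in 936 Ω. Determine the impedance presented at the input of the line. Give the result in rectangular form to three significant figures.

Z_in ≈ 106 + j91.6 Ω

λ = v/f = 0.92·c / 866 MHz = 0.319 m
βl = 2π·l/λ = 2π × 0.303 = 109°
tan(βl) = tan(109°) = -2.9
Z_in = Z_0·(Z_L + jZ_0·tanβl)/(Z_0 + jZ_L·tanβl)
     = 300·(936 − j871)/(300 − j2720)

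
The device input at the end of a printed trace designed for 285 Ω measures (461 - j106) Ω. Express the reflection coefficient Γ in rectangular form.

Γ = (Z_L − Z_0)/(Z_L + Z_0) = (176 − j106)/(746 − j106)

Γ ≈ 0.251 − j0.106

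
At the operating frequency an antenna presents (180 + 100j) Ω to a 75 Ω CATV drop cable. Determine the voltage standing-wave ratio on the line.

Γ = (Z_L − Z_0)/(Z_L + Z_0) = (105 + j100)/(255 + j100)
|Γ| = 145/274 = 0.529
VSWR = (1 + |Γ|)/(1 − |Γ|) = 1.53/0.471

VSWR ≈ 3.25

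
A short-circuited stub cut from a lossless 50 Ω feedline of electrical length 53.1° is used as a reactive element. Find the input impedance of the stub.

Z_in ≈ +j66.6 Ω

tan(βl) = 1.33
For a short-circuited stub, Z_in = jZ_0·tan(βl)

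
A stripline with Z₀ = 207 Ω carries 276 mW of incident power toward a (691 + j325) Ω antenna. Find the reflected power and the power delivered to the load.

|Γ| = |(484 + j325)/(898 + j325)| = 0.61
|Γ|² = 0.373
P_refl = |Γ|²·P_inc = 103 mW, P_del = (1 − |Γ|²)·P_inc = 173 mW

P_reflected ≈ 103 mW; P_delivered ≈ 173 mW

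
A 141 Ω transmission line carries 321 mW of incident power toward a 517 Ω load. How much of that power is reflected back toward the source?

Γ = (517 − 141)/(517 + 141) = 0.571
|Γ|² = 0.327
P_refl = |Γ|²·P_inc = 105 mW, P_del = (1 − |Γ|²)·P_inc = 216 mW

P_reflected ≈ 105 mW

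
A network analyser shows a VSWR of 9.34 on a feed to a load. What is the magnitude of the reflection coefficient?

|Γ| = (S − 1)/(S + 1) = (9.34 − 1)/(9.34 + 1) = 8.34/10.3

|Γ| ≈ 0.807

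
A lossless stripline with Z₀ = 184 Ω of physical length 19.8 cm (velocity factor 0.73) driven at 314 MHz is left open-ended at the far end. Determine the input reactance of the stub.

λ = v/f = 0.73·c / 314 MHz = 0.697 m
βl = 2π·l/λ = 2π × 0.284 = 102°
tan(βl) = -4.62
For an open-ended stub, Z_in = −jZ_0·cot(βl) = −jZ_0/tan(βl)

X_in ≈ 39.8 Ω (inductive)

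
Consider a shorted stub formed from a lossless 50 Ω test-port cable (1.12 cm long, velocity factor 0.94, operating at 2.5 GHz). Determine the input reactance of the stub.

λ = v/f = 0.94·c / 2.5 GHz = 0.113 m
βl = 2π·l/λ = 2π × 0.0993 = 35.7°
tan(βl) = 0.72
For a shorted stub, Z_in = jZ_0·tan(βl)

X_in ≈ 36 Ω (inductive)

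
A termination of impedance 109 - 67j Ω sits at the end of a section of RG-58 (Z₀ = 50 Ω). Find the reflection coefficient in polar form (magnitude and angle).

Γ ≈ 0.517 ∠ -25.8°

Γ = (Z_L − Z_0)/(Z_L + Z_0) = (59 − j67)/(159 − j67)
|Γ| = 89.3/173 = 0.517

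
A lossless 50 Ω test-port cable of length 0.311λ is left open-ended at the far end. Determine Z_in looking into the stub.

βl = 2π × 0.311 = 112°
tan(βl) = -2.48
For an open-ended stub, Z_in = −jZ_0·cot(βl) = −jZ_0/tan(βl)

Z_in ≈ +j20.2 Ω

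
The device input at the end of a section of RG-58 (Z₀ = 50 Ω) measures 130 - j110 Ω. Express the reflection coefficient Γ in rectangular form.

Γ ≈ 0.596 − j0.247

Γ = (Z_L − Z_0)/(Z_L + Z_0) = (80 − j110)/(180 − j110)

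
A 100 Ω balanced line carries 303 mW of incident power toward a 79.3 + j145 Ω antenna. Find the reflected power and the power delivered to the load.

P_reflected ≈ 122 mW; P_delivered ≈ 181 mW

|Γ| = |(-20.7 + j145)/(179.3 + j145)| = 0.635
|Γ|² = 0.403
P_refl = |Γ|²·P_inc = 122 mW, P_del = (1 − |Γ|²)·P_inc = 181 mW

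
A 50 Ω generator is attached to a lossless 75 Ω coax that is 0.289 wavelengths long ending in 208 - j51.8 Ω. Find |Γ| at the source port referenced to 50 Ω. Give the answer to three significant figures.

|Γ| ≈ 0.393

βl = 2π × 0.289 = 104°
tan(βl) = -4
Z_in = Z_0·(Z_L + jZ_0·tanβl)/(Z_0 + jZ_L·tanβl) = 28 + j23.2 Ω
Γ_s = (Z_in − Z_s)/(Z_in + Z_s) = (-22 + j23.2)/(78 + j23.2), |Γ_s| = 0.393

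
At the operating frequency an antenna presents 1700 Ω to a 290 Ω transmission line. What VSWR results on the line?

For a purely resistive load, VSWR = R_L/Z_0 or Z_0/R_L (whichever > 1) = 1700/290

VSWR ≈ 5.86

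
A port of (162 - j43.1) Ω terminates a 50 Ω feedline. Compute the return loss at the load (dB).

RL ≈ 5.12 dB

Γ = (112 − j43.1)/(212 − j43.1), |Γ| = 0.555
RL = −20·log₁₀|Γ| = −20·log₁₀(0.555)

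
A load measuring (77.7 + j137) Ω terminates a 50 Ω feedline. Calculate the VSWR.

VSWR ≈ 6.88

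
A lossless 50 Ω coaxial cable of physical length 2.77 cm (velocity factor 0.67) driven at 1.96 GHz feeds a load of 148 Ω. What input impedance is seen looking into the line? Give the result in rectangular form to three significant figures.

λ = v/f = 0.67·c / 1.96 GHz = 0.103 m
βl = 2π·l/λ = 2π × 0.27 = 97.2°
tan(βl) = tan(97.2°) = -7.87
Z_in = Z_0·(Z_L + jZ_0·tanβl)/(Z_0 + jZ_L·tanβl)
     = 50·(148 − j394)/(50 − j1170)

Z_in ≈ 17.1 + j5.62 Ω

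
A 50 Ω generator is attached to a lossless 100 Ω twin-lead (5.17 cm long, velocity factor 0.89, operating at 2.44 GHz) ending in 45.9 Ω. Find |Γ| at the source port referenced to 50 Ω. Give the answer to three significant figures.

|Γ| ≈ 0.143

λ = v/f = 0.89·c / 2.44 GHz = 0.109 m
βl = 2π·l/λ = 2π × 0.472 = 170°
tan(βl) = -0.175
Z_in = Z_0·(Z_L + jZ_0·tanβl)/(Z_0 + jZ_L·tanβl) = 47 − j13.7 Ω
Γ_s = (Z_in − Z_s)/(Z_in + Z_s) = (-3 − j13.7)/(97 − j13.7), |Γ_s| = 0.143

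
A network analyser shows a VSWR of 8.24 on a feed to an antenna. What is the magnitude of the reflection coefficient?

|Γ| = (S − 1)/(S + 1) = (8.24 − 1)/(8.24 + 1) = 7.24/9.24

|Γ| ≈ 0.784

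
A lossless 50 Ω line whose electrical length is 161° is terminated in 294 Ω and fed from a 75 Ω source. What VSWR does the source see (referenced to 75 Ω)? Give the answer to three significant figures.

VSWR ≈ 4.45

tan(βl) = -0.344
Z_in = Z_0·(Z_L + jZ_0·tanβl)/(Z_0 + jZ_L·tanβl) = 64.5 + j113 Ω
Γ_s = (Z_in − Z_s)/(Z_in + Z_s) = (-10.5 + j113)/(139 + j113), |Γ_s| = 0.633
VSWR = (1 + |Γ_s|)/(1 − |Γ_s|)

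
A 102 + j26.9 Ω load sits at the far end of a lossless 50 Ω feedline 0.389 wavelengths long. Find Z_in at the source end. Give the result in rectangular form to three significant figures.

Z_in ≈ 34.5 + j30.4 Ω

βl = 2π × 0.389 = 140°
tan(βl) = tan(140°) = -0.838
Z_in = Z_0·(Z_L + jZ_0·tanβl)/(Z_0 + jZ_L·tanβl)
     = 50·(102 − j15)/(72.5 − j85.5)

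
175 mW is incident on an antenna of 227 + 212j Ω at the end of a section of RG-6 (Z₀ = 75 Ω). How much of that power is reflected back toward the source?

P_reflected ≈ 87.5 mW

|Γ| = |(152 + j212)/(302 + j212)| = 0.707
|Γ|² = 0.5
P_refl = |Γ|²·P_inc = 87.5 mW, P_del = (1 − |Γ|²)·P_inc = 87.5 mW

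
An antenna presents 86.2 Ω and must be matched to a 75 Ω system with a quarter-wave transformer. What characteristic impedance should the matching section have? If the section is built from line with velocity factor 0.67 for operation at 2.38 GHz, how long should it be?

Z_qwt = √(Z_0·R_L) = √(75 × 86.2) = √6465
λ = 0.67·c/f = 0.0845 m, so l = λ/4 = 0.0211 m

Z_qwt ≈ 80.4 Ω; length ≈ 2.11 cm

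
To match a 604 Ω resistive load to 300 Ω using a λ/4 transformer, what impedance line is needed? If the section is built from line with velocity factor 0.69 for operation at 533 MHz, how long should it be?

Z_qwt ≈ 426 Ω; length ≈ 9.71 cm

Z_qwt = √(Z_0·R_L) = √(300 × 604) = √181200
λ = 0.69·c/f = 0.388 m, so l = λ/4 = 0.0971 m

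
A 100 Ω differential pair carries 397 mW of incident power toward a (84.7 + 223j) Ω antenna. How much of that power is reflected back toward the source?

|Γ| = |(-15.3 + j223)/(184.7 + j223)| = 0.772
|Γ|² = 0.596
P_refl = |Γ|²·P_inc = 237 mW, P_del = (1 − |Γ|²)·P_inc = 160 mW

P_reflected ≈ 237 mW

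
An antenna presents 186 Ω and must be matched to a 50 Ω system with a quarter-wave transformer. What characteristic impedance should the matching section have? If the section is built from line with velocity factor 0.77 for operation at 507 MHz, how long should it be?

Z_qwt = √(Z_0·R_L) = √(50 × 186) = √9300
λ = 0.77·c/f = 0.456 m, so l = λ/4 = 0.114 m

Z_qwt ≈ 96.4 Ω; length ≈ 11.4 cm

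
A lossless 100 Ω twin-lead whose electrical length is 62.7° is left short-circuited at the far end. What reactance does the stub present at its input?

X_in ≈ 194 Ω (inductive)

tan(βl) = 1.94
For a short-circuited stub, Z_in = jZ_0·tan(βl)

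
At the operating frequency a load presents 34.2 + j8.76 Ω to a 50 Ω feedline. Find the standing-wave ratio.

VSWR ≈ 1.54

Γ = (Z_L − Z_0)/(Z_L + Z_0) = (-15.8 + j8.76)/(84.2 + j8.76)
|Γ| = 18.1/84.7 = 0.213
VSWR = (1 + |Γ|)/(1 − |Γ|) = 1.21/0.787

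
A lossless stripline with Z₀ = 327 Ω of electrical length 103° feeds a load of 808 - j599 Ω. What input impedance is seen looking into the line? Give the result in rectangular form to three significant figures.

Z_in ≈ 98.2 + j139 Ω

tan(βl) = tan(103°) = -4.33
Z_in = Z_0·(Z_L + jZ_0·tanβl)/(Z_0 + jZ_L·tanβl)
     = 327·(808 − j2020)/(-2270 − j3500)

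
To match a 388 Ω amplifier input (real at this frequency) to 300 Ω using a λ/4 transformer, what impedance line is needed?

Z_qwt = √(Z_0·R_L) = √(300 × 388) = √116400

Z_qwt ≈ 341 Ω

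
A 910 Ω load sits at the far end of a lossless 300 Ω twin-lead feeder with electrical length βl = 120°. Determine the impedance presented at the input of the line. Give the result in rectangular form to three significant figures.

tan(βl) = tan(120°) = -1.73
Z_in = Z_0·(Z_L + jZ_0·tanβl)/(Z_0 + jZ_L·tanβl)
     = 300·(910 − j520)/(300 − j1580)

Z_in ≈ 127 + j149 Ω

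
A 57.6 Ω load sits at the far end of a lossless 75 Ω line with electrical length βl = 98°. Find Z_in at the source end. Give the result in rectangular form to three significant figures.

tan(βl) = tan(98°) = -7.12
Z_in = Z_0·(Z_L + jZ_0·tanβl)/(Z_0 + jZ_L·tanβl)
     = 75·(57.6 − j534)/(75 − j410)

Z_in ≈ 96.4 − j7.09 Ω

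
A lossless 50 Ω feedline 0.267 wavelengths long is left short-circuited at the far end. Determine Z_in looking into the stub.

βl = 2π × 0.267 = 96.1°
tan(βl) = -9.33
For a short-circuited stub, Z_in = jZ_0·tan(βl)

Z_in ≈ −j466 Ω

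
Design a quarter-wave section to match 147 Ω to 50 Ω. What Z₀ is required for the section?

Z_qwt ≈ 85.7 Ω

Z_qwt = √(Z_0·R_L) = √(50 × 147) = √7350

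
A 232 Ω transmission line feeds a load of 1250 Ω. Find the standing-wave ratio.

VSWR ≈ 5.39

For a purely resistive load, VSWR = R_L/Z_0 or Z_0/R_L (whichever > 1) = 1250/232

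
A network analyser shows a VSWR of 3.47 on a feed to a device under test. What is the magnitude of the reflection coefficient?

|Γ| = (S − 1)/(S + 1) = (3.47 − 1)/(3.47 + 1) = 2.47/4.47

|Γ| ≈ 0.553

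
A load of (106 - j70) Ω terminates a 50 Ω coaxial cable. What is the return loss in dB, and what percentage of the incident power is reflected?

Γ = (56 − j70)/(156 − j70), |Γ| = 0.524
RL = −20·log₁₀(0.524) = 5.61 dB
P_refl/P_inc = |Γ|² = 0.275

RL ≈ 5.61 dB; 27.5% of incident power reflected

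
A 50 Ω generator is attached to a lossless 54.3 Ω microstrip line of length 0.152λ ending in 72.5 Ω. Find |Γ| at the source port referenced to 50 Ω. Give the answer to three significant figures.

βl = 2π × 0.152 = 54.7°
tan(βl) = 1.41
Z_in = Z_0·(Z_L + jZ_0·tanβl)/(Z_0 + jZ_L·tanβl) = 47.6 − j13.2 Ω
Γ_s = (Z_in − Z_s)/(Z_in + Z_s) = (-2.35 − j13.2)/(97.6 − j13.2), |Γ_s| = 0.136

|Γ| ≈ 0.136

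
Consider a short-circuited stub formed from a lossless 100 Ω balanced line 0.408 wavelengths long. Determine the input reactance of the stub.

βl = 2π × 0.408 = 147°
tan(βl) = -0.652
For a short-circuited stub, Z_in = jZ_0·tan(βl)

X_in ≈ -65.2 Ω (capacitive)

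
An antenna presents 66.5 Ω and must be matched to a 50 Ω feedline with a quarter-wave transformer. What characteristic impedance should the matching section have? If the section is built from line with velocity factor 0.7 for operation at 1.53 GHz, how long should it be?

Z_qwt = √(Z_0·R_L) = √(50 × 66.5) = √3325
λ = 0.7·c/f = 0.137 m, so l = λ/4 = 0.0343 m

Z_qwt ≈ 57.7 Ω; length ≈ 3.43 cm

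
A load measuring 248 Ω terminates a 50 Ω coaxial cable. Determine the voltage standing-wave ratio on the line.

VSWR ≈ 4.96

Γ = (248 − 50)/(248 + 50) = 0.664
VSWR = (1 + 0.664)/(1 − 0.664)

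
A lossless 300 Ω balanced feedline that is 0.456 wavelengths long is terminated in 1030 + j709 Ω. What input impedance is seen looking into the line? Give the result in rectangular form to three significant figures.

Z_in ≈ 298 + j547 Ω

βl = 2π × 0.456 = 164°
tan(βl) = tan(164°) = -0.284
Z_in = Z_0·(Z_L + jZ_0·tanβl)/(Z_0 + jZ_L·tanβl)
     = 300·(1030 + j624)/(501 − j292)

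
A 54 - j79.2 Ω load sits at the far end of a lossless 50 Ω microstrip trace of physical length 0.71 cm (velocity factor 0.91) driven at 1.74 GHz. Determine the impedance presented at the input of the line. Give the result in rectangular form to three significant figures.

λ = v/f = 0.91·c / 1.74 GHz = 0.157 m
βl = 2π·l/λ = 2π × 0.0453 = 16.3°
tan(βl) = tan(16.3°) = 0.292
Z_in = Z_0·(Z_L + jZ_0·tanβl)/(Z_0 + jZ_L·tanβl)
     = 50·(54 − j64.6)/(73.1 + j15.8)

Z_in ≈ 26.2 − j49.8 Ω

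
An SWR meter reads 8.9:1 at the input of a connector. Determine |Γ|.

|Γ| ≈ 0.798

|Γ| = (S − 1)/(S + 1) = (8.9 − 1)/(8.9 + 1) = 7.9/9.9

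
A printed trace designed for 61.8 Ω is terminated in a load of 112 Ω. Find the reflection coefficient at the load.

Γ = 0.289

Γ = (Z_L − Z_0)/(Z_L + Z_0) = (112 − 61.8)/(112 + 61.8) = 50.2/173.8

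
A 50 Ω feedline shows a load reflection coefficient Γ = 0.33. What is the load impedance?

Z_L ≈ 99.3 Ω

Z_L = Z_0·(1 + Γ)/(1 − Γ) = 50·(1.33)/(0.67)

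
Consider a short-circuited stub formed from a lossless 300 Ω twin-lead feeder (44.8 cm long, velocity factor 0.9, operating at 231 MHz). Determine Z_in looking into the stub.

λ = v/f = 0.9·c / 231 MHz = 1.17 m
βl = 2π·l/λ = 2π × 0.383 = 138°
tan(βl) = -0.901
For a short-circuited stub, Z_in = jZ_0·tan(βl)

Z_in ≈ −j270 Ω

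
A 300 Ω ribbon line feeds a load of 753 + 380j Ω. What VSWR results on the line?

VSWR ≈ 3.24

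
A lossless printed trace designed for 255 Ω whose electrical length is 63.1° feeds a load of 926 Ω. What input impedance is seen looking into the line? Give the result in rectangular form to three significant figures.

Z_in ≈ 86.6 − j117 Ω

tan(βl) = tan(63.1°) = 1.97
Z_in = Z_0·(Z_L + jZ_0·tanβl)/(Z_0 + jZ_L·tanβl)
     = 255·(926 + j503)/(255 + j1830)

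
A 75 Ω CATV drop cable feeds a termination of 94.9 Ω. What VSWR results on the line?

VSWR ≈ 1.27

Γ = (94.9 − 75)/(94.9 + 75) = 0.117
VSWR = (1 + 0.117)/(1 − 0.117)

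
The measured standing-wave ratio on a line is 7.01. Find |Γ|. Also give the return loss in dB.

|Γ| = (S − 1)/(S + 1) = (7.01 − 1)/(7.01 + 1) = 6.01/8.01
RL = −20·log₁₀|Γ| = −20·log₁₀(0.75)

|Γ| ≈ 0.75; return loss ≈ 2.5 dB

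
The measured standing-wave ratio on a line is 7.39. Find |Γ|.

|Γ| ≈ 0.762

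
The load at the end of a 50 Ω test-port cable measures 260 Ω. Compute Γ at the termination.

Γ = 0.677

Γ = (Z_L − Z_0)/(Z_L + Z_0) = (260 − 50)/(260 + 50) = 210/310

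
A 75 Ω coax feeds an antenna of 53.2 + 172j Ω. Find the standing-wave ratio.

Γ = (Z_L − Z_0)/(Z_L + Z_0) = (-21.8 + j172)/(128.2 + j172)
|Γ| = 173/215 = 0.808
VSWR = (1 + |Γ|)/(1 − |Γ|) = 1.81/0.192

VSWR ≈ 9.43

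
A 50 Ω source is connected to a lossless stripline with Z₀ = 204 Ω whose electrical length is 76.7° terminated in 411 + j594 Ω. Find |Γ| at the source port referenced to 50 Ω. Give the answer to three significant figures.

|Γ| ≈ 0.752

tan(βl) = 4.23
Z_in = Z_0·(Z_L + jZ_0·tanβl)/(Z_0 + jZ_L·tanβl) = 38.7 − j99.6 Ω
Γ_s = (Z_in − Z_s)/(Z_in + Z_s) = (-11.3 − j99.6)/(88.7 − j99.6), |Γ_s| = 0.752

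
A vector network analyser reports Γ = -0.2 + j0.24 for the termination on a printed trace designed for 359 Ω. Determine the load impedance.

Z_L ≈ 216 + j115 Ω

Z_L = Z_0·(1 + Γ)/(1 − Γ) = 359·(0.8 + j0.24)/(1.2 − j0.24)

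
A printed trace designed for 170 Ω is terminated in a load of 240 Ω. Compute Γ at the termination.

Γ = (Z_L − Z_0)/(Z_L + Z_0) = (240 − 170)/(240 + 170) = 70/410

Γ = 0.171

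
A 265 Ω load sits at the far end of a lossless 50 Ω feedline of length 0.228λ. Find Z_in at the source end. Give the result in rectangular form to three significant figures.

Z_in ≈ 9.61 − j6.7 Ω

βl = 2π × 0.228 = 82.1°
tan(βl) = tan(82.1°) = 7.19
Z_in = Z_0·(Z_L + jZ_0·tanβl)/(Z_0 + jZ_L·tanβl)
     = 50·(265 + j359)/(50 + j1900)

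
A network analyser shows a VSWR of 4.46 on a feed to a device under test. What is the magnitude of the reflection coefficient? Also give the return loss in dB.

|Γ| ≈ 0.634; return loss ≈ 3.96 dB

|Γ| = (S − 1)/(S + 1) = (4.46 − 1)/(4.46 + 1) = 3.46/5.46
RL = −20·log₁₀|Γ| = −20·log₁₀(0.634)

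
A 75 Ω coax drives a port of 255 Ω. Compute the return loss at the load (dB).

RL ≈ 5.26 dB

Γ = (255 − 75)/(255 + 75) = 0.545
RL = −20·log₁₀|Γ| = −20·log₁₀(0.545)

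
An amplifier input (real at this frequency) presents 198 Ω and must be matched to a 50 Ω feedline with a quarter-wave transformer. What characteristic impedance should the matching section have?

Z_qwt ≈ 99.5 Ω

Z_qwt = √(Z_0·R_L) = √(50 × 198) = √9900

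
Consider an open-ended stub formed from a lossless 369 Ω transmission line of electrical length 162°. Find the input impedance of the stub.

Z_in ≈ +j1140 Ω

tan(βl) = -0.325
For an open-ended stub, Z_in = −jZ_0·cot(βl) = −jZ_0/tan(βl)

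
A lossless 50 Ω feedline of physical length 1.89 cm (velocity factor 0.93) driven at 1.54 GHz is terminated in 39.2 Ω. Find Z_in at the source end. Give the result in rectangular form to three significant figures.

Z_in ≈ 45.8 + j10.9 Ω

λ = v/f = 0.93·c / 1.54 GHz = 0.181 m
βl = 2π·l/λ = 2π × 0.104 = 37.6°
tan(βl) = tan(37.6°) = 0.769
Z_in = Z_0·(Z_L + jZ_0·tanβl)/(Z_0 + jZ_L·tanβl)
     = 50·(39.2 + j38.4)/(50 + j30.1)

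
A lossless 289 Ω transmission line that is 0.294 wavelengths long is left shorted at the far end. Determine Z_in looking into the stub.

βl = 2π × 0.294 = 106°
tan(βl) = -3.52
For a shorted stub, Z_in = jZ_0·tan(βl)

Z_in ≈ −j1020 Ω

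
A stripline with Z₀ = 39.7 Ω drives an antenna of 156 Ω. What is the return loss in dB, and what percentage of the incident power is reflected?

RL ≈ 4.52 dB; 35.3% of incident power reflected

Γ = (156 − 39.7)/(156 + 39.7) = 0.594
RL = −20·log₁₀(0.594) = 4.52 dB
P_refl/P_inc = |Γ|² = 0.353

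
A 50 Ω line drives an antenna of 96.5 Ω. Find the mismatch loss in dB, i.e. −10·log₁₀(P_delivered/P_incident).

Γ = (96.5 − 50)/(96.5 + 50) = 0.317
|Γ|² = 0.101, so P_del/P_inc = 1 − |Γ|² = 0.899
ML = −10·log₁₀(1 − |Γ|²)

mismatch loss ≈ 0.461 dB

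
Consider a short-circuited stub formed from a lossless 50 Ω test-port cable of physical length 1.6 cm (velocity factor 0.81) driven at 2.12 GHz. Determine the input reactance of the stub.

λ = v/f = 0.81·c / 2.12 GHz = 0.115 m
βl = 2π·l/λ = 2π × 0.14 = 50.3°
tan(βl) = 1.2
For a short-circuited stub, Z_in = jZ_0·tan(βl)

X_in ≈ 60.1 Ω (inductive)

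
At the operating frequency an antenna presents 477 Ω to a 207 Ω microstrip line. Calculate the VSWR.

VSWR ≈ 2.3

Γ = (477 − 207)/(477 + 207) = 0.395
VSWR = (1 + 0.395)/(1 − 0.395)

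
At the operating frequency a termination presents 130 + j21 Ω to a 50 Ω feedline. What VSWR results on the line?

VSWR ≈ 2.68

Γ = (Z_L − Z_0)/(Z_L + Z_0) = (80 + j21)/(180 + j21)
|Γ| = 82.7/181 = 0.456
VSWR = (1 + |Γ|)/(1 − |Γ|) = 1.46/0.544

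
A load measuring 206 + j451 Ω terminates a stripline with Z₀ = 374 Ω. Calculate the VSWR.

Γ = (Z_L − Z_0)/(Z_L + Z_0) = (-168 + j451)/(580 + j451)
|Γ| = 481/735 = 0.655
VSWR = (1 + |Γ|)/(1 − |Γ|) = 1.66/0.345

VSWR ≈ 4.8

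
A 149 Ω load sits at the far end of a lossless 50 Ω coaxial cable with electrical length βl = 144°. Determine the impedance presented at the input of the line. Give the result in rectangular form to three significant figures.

tan(βl) = tan(144°) = -0.727
Z_in = Z_0·(Z_L + jZ_0·tanβl)/(Z_0 + jZ_L·tanβl)
     = 50·(149 − j36.3)/(50 − j108)

Z_in ≈ 40 + j50.3 Ω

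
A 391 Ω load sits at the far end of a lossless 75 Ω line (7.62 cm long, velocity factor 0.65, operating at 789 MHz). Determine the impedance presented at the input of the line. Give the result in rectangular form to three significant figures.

λ = v/f = 0.65·c / 789 MHz = 0.247 m
βl = 2π·l/λ = 2π × 0.308 = 111°
tan(βl) = tan(111°) = -2.61
Z_in = Z_0·(Z_L + jZ_0·tanβl)/(Z_0 + jZ_L·tanβl)
     = 75·(391 − j195)/(75 − j1020)

Z_in ≈ 16.4 + j27.6 Ω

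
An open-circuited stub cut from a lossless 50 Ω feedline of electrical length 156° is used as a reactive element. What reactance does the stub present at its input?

tan(βl) = -0.445
For an open-circuited stub, Z_in = −jZ_0·cot(βl) = −jZ_0/tan(βl)

X_in ≈ 112 Ω (inductive)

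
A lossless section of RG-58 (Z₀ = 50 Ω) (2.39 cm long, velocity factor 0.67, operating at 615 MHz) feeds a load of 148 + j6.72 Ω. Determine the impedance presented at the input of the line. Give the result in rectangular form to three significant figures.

Z_in ≈ 61.1 − j62.1 Ω

λ = v/f = 0.67·c / 615 MHz = 0.327 m
βl = 2π·l/λ = 2π × 0.0731 = 26.3°
tan(βl) = tan(26.3°) = 0.495
Z_in = Z_0·(Z_L + jZ_0·tanβl)/(Z_0 + jZ_L·tanβl)
     = 50·(148 + j31.5)/(46.7 + j73.2)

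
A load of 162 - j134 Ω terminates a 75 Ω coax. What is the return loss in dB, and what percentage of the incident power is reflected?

RL ≈ 4.63 dB; 34.4% of incident power reflected

Γ = (87 − j134)/(237 − j134), |Γ| = 0.587
RL = −20·log₁₀(0.587) = 4.63 dB
P_refl/P_inc = |Γ|² = 0.344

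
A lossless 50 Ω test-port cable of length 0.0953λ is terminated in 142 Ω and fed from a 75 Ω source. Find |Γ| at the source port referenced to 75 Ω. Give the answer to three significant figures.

βl = 2π × 0.0953 = 34.3°
tan(βl) = 0.682
Z_in = Z_0·(Z_L + jZ_0·tanβl)/(Z_0 + jZ_L·tanβl) = 43.8 − j50.7 Ω
Γ_s = (Z_in − Z_s)/(Z_in + Z_s) = (-31.2 − j50.7)/(119 − j50.7), |Γ_s| = 0.461

|Γ| ≈ 0.461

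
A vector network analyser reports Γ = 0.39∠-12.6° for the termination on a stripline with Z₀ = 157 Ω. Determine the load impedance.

Z_L = Z_0·(1 + Γ)/(1 − Γ) = 157·(1.38 − j0.0851)/(0.619 + j0.0851)

Z_L ≈ 341 − j68.3 Ω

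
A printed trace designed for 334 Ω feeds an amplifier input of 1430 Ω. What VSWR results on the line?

VSWR ≈ 4.28

For a purely resistive load, VSWR = R_L/Z_0 or Z_0/R_L (whichever > 1) = 1430/334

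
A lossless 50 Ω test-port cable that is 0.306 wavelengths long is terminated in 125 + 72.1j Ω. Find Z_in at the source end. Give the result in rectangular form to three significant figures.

βl = 2π × 0.306 = 110°
tan(βl) = tan(110°) = -2.72
Z_in = Z_0·(Z_L + jZ_0·tanβl)/(Z_0 + jZ_L·tanβl)
     = 50·(125 − j64.1)/(246 − j340)

Z_in ≈ 14.9 + j7.58 Ω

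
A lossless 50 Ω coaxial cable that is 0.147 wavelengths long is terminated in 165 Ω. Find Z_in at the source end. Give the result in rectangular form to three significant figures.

βl = 2π × 0.147 = 52.9°
tan(βl) = tan(52.9°) = 1.32
Z_in = Z_0·(Z_L + jZ_0·tanβl)/(Z_0 + jZ_L·tanβl)
     = 50·(165 + j66.2)/(50 + j218)

Z_in ≈ 22.6 − j32.6 Ω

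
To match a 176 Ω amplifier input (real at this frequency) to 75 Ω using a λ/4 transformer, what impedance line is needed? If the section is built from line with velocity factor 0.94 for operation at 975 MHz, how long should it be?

Z_qwt ≈ 115 Ω; length ≈ 7.23 cm

Z_qwt = √(Z_0·R_L) = √(75 × 176) = √13200
λ = 0.94·c/f = 0.289 m, so l = λ/4 = 0.0723 m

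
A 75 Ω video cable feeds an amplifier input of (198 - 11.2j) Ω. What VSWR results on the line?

VSWR ≈ 2.65

Γ = (Z_L − Z_0)/(Z_L + Z_0) = (123 − j11.2)/(273 − j11.2)
|Γ| = 124/273 = 0.452
VSWR = (1 + |Γ|)/(1 − |Γ|) = 1.45/0.548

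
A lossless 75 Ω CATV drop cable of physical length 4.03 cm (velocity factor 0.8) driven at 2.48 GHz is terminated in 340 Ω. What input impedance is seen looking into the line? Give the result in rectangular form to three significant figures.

λ = v/f = 0.8·c / 2.48 GHz = 0.0968 m
βl = 2π·l/λ = 2π × 0.416 = 150°
tan(βl) = tan(150°) = -0.579
Z_in = Z_0·(Z_L + jZ_0·tanβl)/(Z_0 + jZ_L·tanβl)
     = 75·(340 − j43.4)/(75 − j197)

Z_in ≈ 57.5 + j108 Ω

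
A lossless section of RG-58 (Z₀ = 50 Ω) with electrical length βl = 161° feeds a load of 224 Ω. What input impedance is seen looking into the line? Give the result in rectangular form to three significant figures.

Z_in ≈ 74.1 + j97.1 Ω

tan(βl) = tan(161°) = -0.344
Z_in = Z_0·(Z_L + jZ_0·tanβl)/(Z_0 + jZ_L·tanβl)
     = 50·(224 − j17.2)/(50 − j77.1)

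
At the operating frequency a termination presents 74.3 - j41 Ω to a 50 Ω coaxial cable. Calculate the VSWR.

Γ = (Z_L − Z_0)/(Z_L + Z_0) = (24.3 − j41)/(124.3 − j41)
|Γ| = 47.7/131 = 0.364
VSWR = (1 + |Γ|)/(1 − |Γ|) = 1.36/0.636

VSWR ≈ 2.15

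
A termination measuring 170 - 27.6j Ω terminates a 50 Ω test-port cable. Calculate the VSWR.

VSWR ≈ 3.5

Γ = (Z_L − Z_0)/(Z_L + Z_0) = (120 − j27.6)/(220 − j27.6)
|Γ| = 123/222 = 0.555
VSWR = (1 + |Γ|)/(1 − |Γ|) = 1.56/0.445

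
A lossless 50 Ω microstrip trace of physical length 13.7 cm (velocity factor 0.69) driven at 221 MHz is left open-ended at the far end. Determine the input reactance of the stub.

X_in ≈ -38.2 Ω (capacitive)

λ = v/f = 0.69·c / 221 MHz = 0.937 m
βl = 2π·l/λ = 2π × 0.146 = 52.7°
tan(βl) = 1.31
For an open-ended stub, Z_in = −jZ_0·cot(βl) = −jZ_0/tan(βl)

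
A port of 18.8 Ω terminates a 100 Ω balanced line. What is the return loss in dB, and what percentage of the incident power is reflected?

Γ = (18.8 − 100)/(18.8 + 100) = -0.684
RL = −20·log₁₀(0.684) = 3.31 dB
P_refl/P_inc = |Γ|² = 0.467

RL ≈ 3.31 dB; 46.7% of incident power reflected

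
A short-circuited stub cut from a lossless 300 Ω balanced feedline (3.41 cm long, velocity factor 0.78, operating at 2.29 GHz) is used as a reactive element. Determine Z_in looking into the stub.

Z_in ≈ −j517 Ω

λ = v/f = 0.78·c / 2.29 GHz = 0.102 m
βl = 2π·l/λ = 2π × 0.334 = 120°
tan(βl) = -1.72
For a short-circuited stub, Z_in = jZ_0·tan(βl)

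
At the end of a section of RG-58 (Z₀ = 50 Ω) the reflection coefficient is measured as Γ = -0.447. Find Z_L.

Z_L = Z_0·(1 + Γ)/(1 − Γ) = 50·(0.553)/(1.45)

Z_L ≈ 19.1 Ω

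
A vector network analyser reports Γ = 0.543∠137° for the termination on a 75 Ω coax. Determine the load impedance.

Z_L = Z_0·(1 + Γ)/(1 − Γ) = 75·(0.603 + j0.37)/(1.4 − j0.37)

Z_L ≈ 25.3 + j26.6 Ω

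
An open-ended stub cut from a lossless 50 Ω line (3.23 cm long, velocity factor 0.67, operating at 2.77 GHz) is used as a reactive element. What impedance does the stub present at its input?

Z_in ≈ +j139 Ω

λ = v/f = 0.67·c / 2.77 GHz = 0.0726 m
βl = 2π·l/λ = 2π × 0.445 = 160°
tan(βl) = -0.359
For an open-ended stub, Z_in = −jZ_0·cot(βl) = −jZ_0/tan(βl)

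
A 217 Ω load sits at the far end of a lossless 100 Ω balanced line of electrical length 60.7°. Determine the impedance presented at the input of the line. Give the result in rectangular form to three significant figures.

Z_in ≈ 56.8 − j41.4 Ω

tan(βl) = tan(60.7°) = 1.78
Z_in = Z_0·(Z_L + jZ_0·tanβl)/(Z_0 + jZ_L·tanβl)
     = 100·(217 + j178)/(100 + j387)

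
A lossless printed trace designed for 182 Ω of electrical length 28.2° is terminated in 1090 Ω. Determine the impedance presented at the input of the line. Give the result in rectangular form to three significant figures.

Z_in ≈ 124 − j301 Ω

tan(βl) = tan(28.2°) = 0.536
Z_in = Z_0·(Z_L + jZ_0·tanβl)/(Z_0 + jZ_L·tanβl)
     = 182·(1090 + j97.6)/(182 + j584)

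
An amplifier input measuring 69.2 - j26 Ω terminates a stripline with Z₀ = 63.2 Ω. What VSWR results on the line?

Γ = (Z_L − Z_0)/(Z_L + Z_0) = (6 − j26)/(132.4 − j26)
|Γ| = 26.7/135 = 0.198
VSWR = (1 + |Γ|)/(1 − |Γ|) = 1.2/0.802

VSWR ≈ 1.49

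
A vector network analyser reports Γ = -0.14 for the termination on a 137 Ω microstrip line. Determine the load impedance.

Z_L ≈ 103 Ω

Z_L = Z_0·(1 + Γ)/(1 − Γ) = 137·(0.86)/(1.14)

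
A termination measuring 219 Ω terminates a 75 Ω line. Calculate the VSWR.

VSWR ≈ 2.92

For a purely resistive load, VSWR = R_L/Z_0 or Z_0/R_L (whichever > 1) = 219/75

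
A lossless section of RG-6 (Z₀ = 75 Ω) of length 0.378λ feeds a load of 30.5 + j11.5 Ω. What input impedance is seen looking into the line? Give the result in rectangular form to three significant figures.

Z_in ≈ 40 − j39.3 Ω

βl = 2π × 0.378 = 136°
tan(βl) = tan(136°) = -0.963
Z_in = Z_0·(Z_L + jZ_0·tanβl)/(Z_0 + jZ_L·tanβl)
     = 75·(30.5 − j60.7)/(86.1 − j29.4)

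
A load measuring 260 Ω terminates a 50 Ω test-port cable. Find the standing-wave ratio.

VSWR ≈ 5.2

For a purely resistive load, VSWR = R_L/Z_0 or Z_0/R_L (whichever > 1) = 260/50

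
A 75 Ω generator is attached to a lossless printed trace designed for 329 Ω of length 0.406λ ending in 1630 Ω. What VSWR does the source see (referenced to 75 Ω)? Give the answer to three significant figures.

VSWR ≈ 15.6

βl = 2π × 0.406 = 146°
tan(βl) = -0.67
Z_in = Z_0·(Z_L + jZ_0·tanβl)/(Z_0 + jZ_L·tanβl) = 196 + j432 Ω
Γ_s = (Z_in − Z_s)/(Z_in + Z_s) = (121 + j432)/(271 + j432), |Γ_s| = 0.879
VSWR = (1 + |Γ_s|)/(1 − |Γ_s|)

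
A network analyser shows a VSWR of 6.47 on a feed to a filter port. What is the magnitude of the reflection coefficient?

|Γ| = (S − 1)/(S + 1) = (6.47 − 1)/(6.47 + 1) = 5.47/7.47

|Γ| ≈ 0.732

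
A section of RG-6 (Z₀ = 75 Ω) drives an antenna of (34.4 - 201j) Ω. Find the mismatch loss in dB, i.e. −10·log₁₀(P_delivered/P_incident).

Γ = (-40.6 − j201)/(109.4 − j201), |Γ| = 0.896
|Γ|² = 0.803, so P_del/P_inc = 1 − |Γ|² = 0.197
ML = −10·log₁₀(1 − |Γ|²)

mismatch loss ≈ 7.05 dB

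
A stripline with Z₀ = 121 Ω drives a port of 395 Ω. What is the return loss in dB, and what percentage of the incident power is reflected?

RL ≈ 5.5 dB; 28.2% of incident power reflected

Γ = (395 − 121)/(395 + 121) = 0.531
RL = −20·log₁₀(0.531) = 5.5 dB
P_refl/P_inc = |Γ|² = 0.282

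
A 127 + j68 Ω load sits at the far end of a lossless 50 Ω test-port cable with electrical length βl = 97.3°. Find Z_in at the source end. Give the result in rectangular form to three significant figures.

Z_in ≈ 14.9 − j2.32 Ω

tan(βl) = tan(97.3°) = -7.81
Z_in = Z_0·(Z_L + jZ_0·tanβl)/(Z_0 + jZ_L·tanβl)
     = 50·(127 − j322)/(581 − j991)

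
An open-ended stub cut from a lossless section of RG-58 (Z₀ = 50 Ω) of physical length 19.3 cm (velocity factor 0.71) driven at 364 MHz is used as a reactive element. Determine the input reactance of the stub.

λ = v/f = 0.71·c / 364 MHz = 0.585 m
βl = 2π·l/λ = 2π × 0.33 = 119°
tan(βl) = -1.82
For an open-ended stub, Z_in = −jZ_0·cot(βl) = −jZ_0/tan(βl)

X_in ≈ 27.4 Ω (inductive)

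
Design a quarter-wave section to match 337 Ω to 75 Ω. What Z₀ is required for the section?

Z_qwt = √(Z_0·R_L) = √(75 × 337) = √25280

Z_qwt ≈ 159 Ω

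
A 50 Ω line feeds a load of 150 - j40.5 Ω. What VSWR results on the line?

Γ = (Z_L − Z_0)/(Z_L + Z_0) = (100 − j40.5)/(200 − j40.5)
|Γ| = 108/204 = 0.529
VSWR = (1 + |Γ|)/(1 − |Γ|) = 1.53/0.471

VSWR ≈ 3.24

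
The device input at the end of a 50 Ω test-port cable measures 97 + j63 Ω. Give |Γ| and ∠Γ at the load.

Γ ≈ 0.491 ∠ 30.1°

Γ = (Z_L − Z_0)/(Z_L + Z_0) = (47 + j63)/(147 + j63)
|Γ| = 78.6/160 = 0.491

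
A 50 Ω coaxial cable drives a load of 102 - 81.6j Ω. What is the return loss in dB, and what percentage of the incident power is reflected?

Γ = (52 − j81.6)/(152 − j81.6), |Γ| = 0.561
RL = −20·log₁₀(0.561) = 5.02 dB
P_refl/P_inc = |Γ|² = 0.315

RL ≈ 5.02 dB; 31.5% of incident power reflected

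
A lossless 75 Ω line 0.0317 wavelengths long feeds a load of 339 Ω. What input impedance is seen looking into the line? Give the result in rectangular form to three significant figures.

Z_in ≈ 193 − j161 Ω

βl = 2π × 0.0317 = 11.4°
tan(βl) = tan(11.4°) = 0.202
Z_in = Z_0·(Z_L + jZ_0·tanβl)/(Z_0 + jZ_L·tanβl)
     = 75·(339 + j15.1)/(75 + j68.4)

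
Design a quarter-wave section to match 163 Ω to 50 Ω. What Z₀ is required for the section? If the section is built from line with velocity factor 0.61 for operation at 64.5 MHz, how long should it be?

Z_qwt ≈ 90.3 Ω; length ≈ 70.9 cm

Z_qwt = √(Z_0·R_L) = √(50 × 163) = √8150
λ = 0.61·c/f = 2.84 m, so l = λ/4 = 0.709 m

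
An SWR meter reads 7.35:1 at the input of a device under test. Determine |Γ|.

|Γ| ≈ 0.76

|Γ| = (S − 1)/(S + 1) = (7.35 − 1)/(7.35 + 1) = 6.35/8.35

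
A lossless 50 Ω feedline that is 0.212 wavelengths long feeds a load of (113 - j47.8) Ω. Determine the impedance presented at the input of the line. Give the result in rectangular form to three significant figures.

βl = 2π × 0.212 = 76.3°
tan(βl) = tan(76.3°) = 4.11
Z_in = Z_0·(Z_L + jZ_0·tanβl)/(Z_0 + jZ_L·tanβl)
     = 50·(113 + j158)/(246 + j464)

Z_in ≈ 18.3 − j2.47 Ω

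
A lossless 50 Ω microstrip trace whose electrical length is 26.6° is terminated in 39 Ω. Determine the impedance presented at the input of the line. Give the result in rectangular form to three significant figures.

tan(βl) = tan(26.6°) = 0.501
Z_in = Z_0·(Z_L + jZ_0·tanβl)/(Z_0 + jZ_L·tanβl)
     = 50·(39 + j25)/(50 + j19.5)

Z_in ≈ 42.3 + j8.51 Ω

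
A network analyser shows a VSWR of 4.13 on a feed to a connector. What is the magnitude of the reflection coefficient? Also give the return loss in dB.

|Γ| = (S − 1)/(S + 1) = (4.13 − 1)/(4.13 + 1) = 3.13/5.13
RL = −20·log₁₀|Γ| = −20·log₁₀(0.61)

|Γ| ≈ 0.61; return loss ≈ 4.29 dB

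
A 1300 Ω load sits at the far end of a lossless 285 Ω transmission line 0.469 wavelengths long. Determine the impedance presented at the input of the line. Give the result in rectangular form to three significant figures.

Z_in ≈ 746 + j615 Ω

βl = 2π × 0.469 = 169°
tan(βl) = tan(169°) = -0.197
Z_in = Z_0·(Z_L + jZ_0·tanβl)/(Z_0 + jZ_L·tanβl)
     = 285·(1300 − j56.2)/(285 − j256)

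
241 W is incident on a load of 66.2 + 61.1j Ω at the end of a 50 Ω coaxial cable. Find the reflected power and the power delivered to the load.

P_reflected ≈ 55.9 W; P_delivered ≈ 185 W

|Γ| = |(16.2 + j61.1)/(116.2 + j61.1)| = 0.481
|Γ|² = 0.232
P_refl = |Γ|²·P_inc = 55.9 W, P_del = (1 − |Γ|²)·P_inc = 185 W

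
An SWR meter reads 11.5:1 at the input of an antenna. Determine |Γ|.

|Γ| ≈ 0.84

|Γ| = (S − 1)/(S + 1) = (11.5 − 1)/(11.5 + 1) = 10.5/12.5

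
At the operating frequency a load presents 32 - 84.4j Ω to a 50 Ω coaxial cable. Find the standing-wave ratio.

Γ = (Z_L − Z_0)/(Z_L + Z_0) = (-18 − j84.4)/(82 − j84.4)
|Γ| = 86.3/118 = 0.733
VSWR = (1 + |Γ|)/(1 − |Γ|) = 1.73/0.267

VSWR ≈ 6.5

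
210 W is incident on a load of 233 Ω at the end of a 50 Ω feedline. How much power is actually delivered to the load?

Γ = (233 − 50)/(233 + 50) = 0.647
|Γ|² = 0.418
P_refl = |Γ|²·P_inc = 87.8 W, P_del = (1 − |Γ|²)·P_inc = 122 W

P_delivered ≈ 122 W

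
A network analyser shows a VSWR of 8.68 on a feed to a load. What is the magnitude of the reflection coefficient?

|Γ| ≈ 0.793

|Γ| = (S − 1)/(S + 1) = (8.68 − 1)/(8.68 + 1) = 7.68/9.68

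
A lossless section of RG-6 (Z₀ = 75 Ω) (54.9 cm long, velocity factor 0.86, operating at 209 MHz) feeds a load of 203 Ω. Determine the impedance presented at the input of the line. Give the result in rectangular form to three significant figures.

Z_in ≈ 117 + j87.6 Ω

λ = v/f = 0.86·c / 209 MHz = 1.23 m
βl = 2π·l/λ = 2π × 0.445 = 160°
tan(βl) = tan(160°) = -0.362
Z_in = Z_0·(Z_L + jZ_0·tanβl)/(Z_0 + jZ_L·tanβl)
     = 75·(203 − j27.1)/(75 − j73.5)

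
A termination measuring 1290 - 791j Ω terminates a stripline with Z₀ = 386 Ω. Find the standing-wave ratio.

Γ = (Z_L − Z_0)/(Z_L + Z_0) = (904 − j791)/(1676 − j791)
|Γ| = 1200/1850 = 0.648
VSWR = (1 + |Γ|)/(1 − |Γ|) = 1.65/0.352

VSWR ≈ 4.68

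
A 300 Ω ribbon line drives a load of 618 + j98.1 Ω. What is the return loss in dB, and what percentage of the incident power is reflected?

RL ≈ 8.86 dB; 13% of incident power reflected

Γ = (318 + j98.1)/(918 + j98.1), |Γ| = 0.36
RL = −20·log₁₀(0.36) = 8.86 dB
P_refl/P_inc = |Γ|² = 0.13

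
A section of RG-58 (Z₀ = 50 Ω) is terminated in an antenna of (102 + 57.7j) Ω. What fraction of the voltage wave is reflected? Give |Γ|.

|Γ| ≈ 0.478

Γ = (Z_L − Z_0)/(Z_L + Z_0) = (52 + j57.7)/(152 + j57.7)
|Γ| = 77.7/163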